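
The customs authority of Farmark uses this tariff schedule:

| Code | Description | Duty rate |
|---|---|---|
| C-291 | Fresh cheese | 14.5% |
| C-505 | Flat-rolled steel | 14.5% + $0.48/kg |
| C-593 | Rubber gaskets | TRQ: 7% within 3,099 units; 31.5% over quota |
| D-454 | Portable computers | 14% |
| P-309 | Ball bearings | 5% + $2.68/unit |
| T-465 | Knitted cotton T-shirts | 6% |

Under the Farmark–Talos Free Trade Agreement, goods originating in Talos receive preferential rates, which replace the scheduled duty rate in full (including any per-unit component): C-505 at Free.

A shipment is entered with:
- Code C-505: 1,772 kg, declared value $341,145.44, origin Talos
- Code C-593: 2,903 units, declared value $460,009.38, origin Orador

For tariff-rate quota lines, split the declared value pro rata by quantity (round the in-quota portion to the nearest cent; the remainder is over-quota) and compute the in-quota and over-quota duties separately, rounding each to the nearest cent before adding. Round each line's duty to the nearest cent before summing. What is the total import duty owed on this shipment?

$32,200.66

Line 1 (C-505, Talos, 1,772 kg, $341,145.44):
Base rate for C-505 is 14.5% + $0.48/kg.
Origin Talos qualifies under the Farmark–Talos agreement and C-505 is covered: preferential rate Free applies instead.
Duty = $341,145.44 × 0% = $0.00.
Line 2 (C-593, Orador, 2,903 units, $460,009.38):
Code C-593 is under a tariff-rate quota (threshold 3,099 units). Quantity 2,903 units is within the quota, so the in-quota rate 7% applies to the full value.
Duty = $460,009.38 × 7% = $32,200.66.
Total = $0.00 + $32,200.66 = $32,200.66.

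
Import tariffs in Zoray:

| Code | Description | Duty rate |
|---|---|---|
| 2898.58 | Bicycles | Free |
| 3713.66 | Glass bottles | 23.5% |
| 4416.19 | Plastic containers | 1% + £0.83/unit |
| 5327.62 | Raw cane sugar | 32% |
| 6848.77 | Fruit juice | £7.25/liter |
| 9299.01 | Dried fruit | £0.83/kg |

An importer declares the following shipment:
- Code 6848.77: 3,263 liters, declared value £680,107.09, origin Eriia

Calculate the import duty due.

Line 1 (6848.77, Eriia, 3,263 liters, £680,107.09):
Base rate for 6848.77 is £7.25/liter.
Duty = 3,263 × £7.25 = £23,656.75.

£23,656.75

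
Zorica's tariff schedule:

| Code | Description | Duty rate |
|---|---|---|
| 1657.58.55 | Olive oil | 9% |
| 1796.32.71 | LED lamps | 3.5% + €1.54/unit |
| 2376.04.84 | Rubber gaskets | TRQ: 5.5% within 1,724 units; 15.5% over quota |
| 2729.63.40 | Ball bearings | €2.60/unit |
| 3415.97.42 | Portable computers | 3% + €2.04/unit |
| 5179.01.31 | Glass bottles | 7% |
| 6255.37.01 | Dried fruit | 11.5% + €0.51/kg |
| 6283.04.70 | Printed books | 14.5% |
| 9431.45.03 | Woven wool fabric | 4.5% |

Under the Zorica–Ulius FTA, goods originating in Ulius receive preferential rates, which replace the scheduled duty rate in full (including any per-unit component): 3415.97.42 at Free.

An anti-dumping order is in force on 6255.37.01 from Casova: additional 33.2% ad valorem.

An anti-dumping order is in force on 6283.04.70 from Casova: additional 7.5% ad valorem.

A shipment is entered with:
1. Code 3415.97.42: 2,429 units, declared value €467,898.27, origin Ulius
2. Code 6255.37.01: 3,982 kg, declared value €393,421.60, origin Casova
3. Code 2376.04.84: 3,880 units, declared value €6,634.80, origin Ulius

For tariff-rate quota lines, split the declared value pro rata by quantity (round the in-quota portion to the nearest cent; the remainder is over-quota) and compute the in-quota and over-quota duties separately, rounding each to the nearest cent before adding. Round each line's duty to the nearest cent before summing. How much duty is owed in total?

€178,623.87

Line 1 (3415.97.42, Ulius, 2,429 units, €467,898.27):
Base rate for 3415.97.42 is 3% + €2.04/unit.
Origin Ulius qualifies under the Zorica–Ulius agreement and 3415.97.42 is covered: preferential rate Free applies instead.
Duty = €467,898.27 × 0% = €0.00.
Line 2 (6255.37.01, Casova, 3,982 kg, €393,421.60):
Base rate for 6255.37.01 is 11.5% + €0.51/kg.
Additional duty on 6255.37.01 from Casova: +33.2%. Applied ad valorem rate: 11.5% + 33.2% = 44.7%.
Duty = €393,421.60 × 44.7% + 3,982 × €0.51 = €177,890.28.
Line 3 (2376.04.84, Ulius, 3,880 units, €6,634.80):
Code 2376.04.84 is under a tariff-rate quota (threshold 1,724 units). In-quota: 1,724 units at 5.5%; over-quota: 2,156 units at 15.5%.
Pro-rata value split: in-quota = €6,634.80 × 1,724/3,880 = €2,948.04; over-quota = €6,634.80 − €2,948.04 = €3,686.76.
In-quota duty = €2,948.04 × 5.5% = €162.14. Over-quota duty = €3,686.76 × 15.5% = €571.45.
Line duty = €162.14 + €571.45 = €733.59.
Total = €0.00 + €177,890.28 + €733.59 = €178,623.87.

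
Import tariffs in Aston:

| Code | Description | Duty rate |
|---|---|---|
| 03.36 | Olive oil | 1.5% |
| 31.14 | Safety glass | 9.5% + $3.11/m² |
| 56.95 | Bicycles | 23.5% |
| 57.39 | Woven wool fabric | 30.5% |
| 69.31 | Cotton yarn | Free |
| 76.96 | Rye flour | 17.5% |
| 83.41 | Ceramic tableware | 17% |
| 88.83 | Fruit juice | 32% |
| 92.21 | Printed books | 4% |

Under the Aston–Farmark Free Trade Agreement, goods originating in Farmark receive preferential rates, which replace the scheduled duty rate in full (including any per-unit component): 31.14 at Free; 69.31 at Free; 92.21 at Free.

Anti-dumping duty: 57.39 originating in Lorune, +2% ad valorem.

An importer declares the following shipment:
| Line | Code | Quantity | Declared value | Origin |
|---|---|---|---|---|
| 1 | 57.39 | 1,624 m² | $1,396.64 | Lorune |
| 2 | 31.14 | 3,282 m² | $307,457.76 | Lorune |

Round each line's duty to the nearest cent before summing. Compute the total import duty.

Line 1 (57.39, Lorune, 1,624 m², $1,396.64):
Base rate for 57.39 is 30.5%.
Additional duty on 57.39 from Lorune: +2%. Applied ad valorem rate: 30.5% + 2% = 32.5%.
Duty = $1,396.64 × 32.5% = $453.91.
Line 2 (31.14, Lorune, 3,282 m², $307,457.76):
Base rate for 31.14 is 9.5% + $3.11/m².
31.14 has an FTA preferential rate, but origin Lorune is not Farmark; base rate stands.
Duty = $307,457.76 × 9.5% + 3,282 × $3.11 = $39,415.51.
Total = $453.91 + $39,415.51 = $39,869.42.

$39,869.42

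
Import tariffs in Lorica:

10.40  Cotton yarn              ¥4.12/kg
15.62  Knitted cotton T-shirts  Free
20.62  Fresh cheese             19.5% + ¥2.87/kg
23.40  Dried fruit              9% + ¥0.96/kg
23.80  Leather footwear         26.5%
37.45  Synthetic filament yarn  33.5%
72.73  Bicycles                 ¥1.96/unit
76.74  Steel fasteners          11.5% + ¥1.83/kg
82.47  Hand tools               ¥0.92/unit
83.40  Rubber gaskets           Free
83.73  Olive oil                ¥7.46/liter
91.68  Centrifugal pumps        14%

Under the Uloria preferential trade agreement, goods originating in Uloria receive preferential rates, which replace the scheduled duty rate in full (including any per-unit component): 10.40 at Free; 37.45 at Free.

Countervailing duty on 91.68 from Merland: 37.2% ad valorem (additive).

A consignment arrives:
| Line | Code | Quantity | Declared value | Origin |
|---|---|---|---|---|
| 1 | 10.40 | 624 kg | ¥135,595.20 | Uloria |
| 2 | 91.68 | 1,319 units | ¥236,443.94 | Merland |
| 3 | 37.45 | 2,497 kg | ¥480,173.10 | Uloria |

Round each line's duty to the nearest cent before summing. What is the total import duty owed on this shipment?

¥121,059.30

Line 1 (10.40, Uloria, 624 kg, ¥135,595.20):
Base rate for 10.40 is ¥4.12/kg.
Origin Uloria qualifies under the Lorica–Uloria agreement and 10.40 is covered: preferential rate Free applies instead.
Duty = ¥135,595.20 × 0% = ¥0.00.
Line 2 (91.68, Merland, 1,319 units, ¥236,443.94):
Base rate for 91.68 is 14%.
Additional duty on 91.68 from Merland: +37.2%. Applied ad valorem rate: 14% + 37.2% = 51.2%.
Duty = ¥236,443.94 × 51.2% = ¥121,059.30.
Line 3 (37.45, Uloria, 2,497 kg, ¥480,173.10):
Base rate for 37.45 is 33.5%.
Origin Uloria qualifies under the Lorica–Uloria agreement and 37.45 is covered: preferential rate Free applies instead.
Duty = ¥480,173.10 × 0% = ¥0.00.
Total = ¥0.00 + ¥121,059.30 + ¥0.00 = ¥121,059.30.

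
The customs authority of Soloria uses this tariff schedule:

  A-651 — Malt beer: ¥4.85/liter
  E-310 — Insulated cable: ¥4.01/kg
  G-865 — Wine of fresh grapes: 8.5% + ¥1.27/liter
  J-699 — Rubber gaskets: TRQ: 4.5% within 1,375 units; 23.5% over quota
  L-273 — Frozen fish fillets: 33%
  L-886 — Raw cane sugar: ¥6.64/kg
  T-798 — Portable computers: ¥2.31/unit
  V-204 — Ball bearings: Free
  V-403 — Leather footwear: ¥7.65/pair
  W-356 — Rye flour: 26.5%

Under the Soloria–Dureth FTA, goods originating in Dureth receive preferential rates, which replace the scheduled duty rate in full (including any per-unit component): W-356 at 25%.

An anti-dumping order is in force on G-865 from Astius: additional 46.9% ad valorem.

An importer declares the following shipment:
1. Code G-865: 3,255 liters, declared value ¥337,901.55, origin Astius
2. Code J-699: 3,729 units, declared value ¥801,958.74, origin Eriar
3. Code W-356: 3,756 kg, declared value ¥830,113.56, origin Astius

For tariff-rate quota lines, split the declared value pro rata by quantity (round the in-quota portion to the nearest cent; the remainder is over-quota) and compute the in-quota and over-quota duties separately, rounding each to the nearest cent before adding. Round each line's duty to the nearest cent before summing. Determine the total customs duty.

Line 1 (G-865, Astius, 3,255 liters, ¥337,901.55):
Base rate for G-865 is 8.5% + ¥1.27/liter.
Additional duty on G-865 from Astius: +46.9%. Applied ad valorem rate: 8.5% + 46.9% = 55.4%.
Duty = ¥337,901.55 × 55.4% + 3,255 × ¥1.27 = ¥191,331.31.
Line 2 (J-699, Eriar, 3,729 units, ¥801,958.74):
Code J-699 is under a tariff-rate quota (threshold 1,375 units). In-quota: 1,375 units at 4.5%; over-quota: 2,354 units at 23.5%.
Pro-rata value split: in-quota = ¥801,958.74 × 1,375/3,729 = ¥295,707.50; over-quota = ¥801,958.74 − ¥295,707.50 = ¥506,251.24.
In-quota duty = ¥295,707.50 × 4.5% = ¥13,306.84. Over-quota duty = ¥506,251.24 × 23.5% = ¥118,969.04.
Line duty = ¥13,306.84 + ¥118,969.04 = ¥132,275.88.
Line 3 (W-356, Astius, 3,756 kg, ¥830,113.56):
Base rate for W-356 is 26.5%.
W-356 has an FTA preferential rate, but origin Astius is not Dureth; base rate stands.
Duty = ¥830,113.56 × 26.5% = ¥219,980.09.
Total = ¥191,331.31 + ¥132,275.88 + ¥219,980.09 = ¥543,587.28.

¥543,587.28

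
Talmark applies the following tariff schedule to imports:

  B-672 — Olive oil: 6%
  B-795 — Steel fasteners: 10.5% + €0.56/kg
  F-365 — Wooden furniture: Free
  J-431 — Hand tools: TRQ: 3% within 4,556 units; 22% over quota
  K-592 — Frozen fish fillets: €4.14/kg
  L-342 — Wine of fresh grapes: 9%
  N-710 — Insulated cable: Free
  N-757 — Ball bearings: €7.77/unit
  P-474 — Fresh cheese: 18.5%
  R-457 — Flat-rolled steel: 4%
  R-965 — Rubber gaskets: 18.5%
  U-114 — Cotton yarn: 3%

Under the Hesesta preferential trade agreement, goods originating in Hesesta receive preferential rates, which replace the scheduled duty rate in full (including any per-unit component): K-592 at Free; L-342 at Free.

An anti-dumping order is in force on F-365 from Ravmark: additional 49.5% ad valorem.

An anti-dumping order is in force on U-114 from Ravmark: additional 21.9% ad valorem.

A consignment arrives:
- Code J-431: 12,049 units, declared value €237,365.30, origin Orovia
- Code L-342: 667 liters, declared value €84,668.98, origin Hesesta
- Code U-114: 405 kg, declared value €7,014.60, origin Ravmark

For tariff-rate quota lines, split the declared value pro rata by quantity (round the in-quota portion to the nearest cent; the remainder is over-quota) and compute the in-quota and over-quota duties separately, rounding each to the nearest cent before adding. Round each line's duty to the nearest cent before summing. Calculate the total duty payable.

€36,913.90

Line 1 (J-431, Orovia, 12,049 units, €237,365.30):
Code J-431 is under a tariff-rate quota (threshold 4,556 units). In-quota: 4,556 units at 3%; over-quota: 7,493 units at 22%.
Pro-rata value split: in-quota = €237,365.30 × 4,556/12,049 = €89,753.20; over-quota = €237,365.30 − €89,753.20 = €147,612.10.
In-quota duty = €89,753.20 × 3% = €2,692.60. Over-quota duty = €147,612.10 × 22% = €32,474.66.
Line duty = €2,692.60 + €32,474.66 = €35,167.26.
Line 2 (L-342, Hesesta, 667 liters, €84,668.98):
Base rate for L-342 is 9%.
Origin Hesesta qualifies under the Talmark–Hesesta agreement and L-342 is covered: preferential rate Free applies instead.
Duty = €84,668.98 × 0% = €0.00.
Line 3 (U-114, Ravmark, 405 kg, €7,014.60):
Base rate for U-114 is 3%.
Additional duty on U-114 from Ravmark: +21.9%. Applied ad valorem rate: 3% + 21.9% = 24.9%.
Duty = €7,014.60 × 24.9% = €1,746.64.
Total = €35,167.26 + €0.00 + €1,746.64 = €36,913.90.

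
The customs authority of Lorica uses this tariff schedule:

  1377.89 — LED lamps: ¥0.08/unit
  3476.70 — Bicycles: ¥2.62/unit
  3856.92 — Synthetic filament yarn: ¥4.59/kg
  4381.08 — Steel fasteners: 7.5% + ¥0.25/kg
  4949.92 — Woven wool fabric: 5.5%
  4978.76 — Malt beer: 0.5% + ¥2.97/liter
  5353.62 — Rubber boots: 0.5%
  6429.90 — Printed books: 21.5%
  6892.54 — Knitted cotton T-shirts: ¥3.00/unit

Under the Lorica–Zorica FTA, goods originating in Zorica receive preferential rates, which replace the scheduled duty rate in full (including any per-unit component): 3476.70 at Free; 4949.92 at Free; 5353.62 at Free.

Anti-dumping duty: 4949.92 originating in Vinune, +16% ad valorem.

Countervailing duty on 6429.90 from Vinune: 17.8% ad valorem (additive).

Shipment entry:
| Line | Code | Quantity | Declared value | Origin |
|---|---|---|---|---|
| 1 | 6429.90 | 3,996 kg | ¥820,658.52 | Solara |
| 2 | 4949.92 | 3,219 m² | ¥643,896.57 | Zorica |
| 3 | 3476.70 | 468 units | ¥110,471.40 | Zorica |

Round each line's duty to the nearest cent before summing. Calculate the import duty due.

¥176,441.58

Line 1 (6429.90, Solara, 3,996 kg, ¥820,658.52):
Base rate for 6429.90 is 21.5%.
The additional-duty order on 6429.90 targets Vinune, not Solara; it does not apply.
Duty = ¥820,658.52 × 21.5% = ¥176,441.58.
Line 2 (4949.92, Zorica, 3,219 m², ¥643,896.57):
Base rate for 4949.92 is 5.5%.
Origin Zorica qualifies under the Lorica–Zorica agreement and 4949.92 is covered: preferential rate Free applies instead.
The additional-duty order on 4949.92 targets Vinune, not Zorica; it does not apply.
Duty = ¥643,896.57 × 0% = ¥0.00.
Line 3 (3476.70, Zorica, 468 units, ¥110,471.40):
Base rate for 3476.70 is ¥2.62/unit.
Origin Zorica qualifies under the Lorica–Zorica agreement and 3476.70 is covered: preferential rate Free applies instead.
Duty = ¥110,471.40 × 0% = ¥0.00.
Total = ¥176,441.58 + ¥0.00 + ¥0.00 = ¥176,441.58.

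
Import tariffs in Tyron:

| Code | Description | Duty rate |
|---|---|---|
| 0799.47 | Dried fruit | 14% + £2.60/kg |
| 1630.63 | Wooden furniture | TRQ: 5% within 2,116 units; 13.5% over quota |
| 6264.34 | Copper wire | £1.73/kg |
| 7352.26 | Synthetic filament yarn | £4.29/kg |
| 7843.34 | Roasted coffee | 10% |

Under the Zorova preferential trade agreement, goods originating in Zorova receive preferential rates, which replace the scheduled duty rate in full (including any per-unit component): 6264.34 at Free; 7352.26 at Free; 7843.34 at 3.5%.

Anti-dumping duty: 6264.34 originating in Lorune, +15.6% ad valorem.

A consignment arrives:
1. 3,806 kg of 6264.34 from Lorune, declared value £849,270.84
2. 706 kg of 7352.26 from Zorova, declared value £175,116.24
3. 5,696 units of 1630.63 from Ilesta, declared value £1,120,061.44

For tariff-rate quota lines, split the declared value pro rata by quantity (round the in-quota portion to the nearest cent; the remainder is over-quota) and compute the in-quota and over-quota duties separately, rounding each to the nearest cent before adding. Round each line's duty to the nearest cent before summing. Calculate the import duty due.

Line 1 (6264.34, Lorune, 3,806 kg, £849,270.84):
Base rate for 6264.34 is £1.73/kg.
6264.34 has an FTA preferential rate, but origin Lorune is not Zorova; base rate stands.
Additional duty on 6264.34 from Lorune: +15.6% ad valorem. Applied ad valorem rate = 15.6%.
Duty = £849,270.84 × 15.6% + 3,806 × £1.73 = £139,070.63.
Line 2 (7352.26, Zorova, 706 kg, £175,116.24):
Base rate for 7352.26 is £4.29/kg.
Origin Zorova qualifies under the Tyron–Zorova agreement and 7352.26 is covered: preferential rate Free applies instead.
Duty = £175,116.24 × 0% = £0.00.
Line 3 (1630.63, Ilesta, 5,696 units, £1,120,061.44):
Code 1630.63 is under a tariff-rate quota (threshold 2,116 units). In-quota: 2,116 units at 5%; over-quota: 3,580 units at 13.5%.
Pro-rata value split: in-quota = £1,120,061.44 × 2,116/5,696 = £416,090.24; over-quota = £1,120,061.44 − £416,090.24 = £703,971.20.
In-quota duty = £416,090.24 × 5% = £20,804.51. Over-quota duty = £703,971.20 × 13.5% = £95,036.11.
Line duty = £20,804.51 + £95,036.11 = £115,840.62.
Total = £139,070.63 + £0.00 + £115,840.62 = £254,911.25.

£254,911.25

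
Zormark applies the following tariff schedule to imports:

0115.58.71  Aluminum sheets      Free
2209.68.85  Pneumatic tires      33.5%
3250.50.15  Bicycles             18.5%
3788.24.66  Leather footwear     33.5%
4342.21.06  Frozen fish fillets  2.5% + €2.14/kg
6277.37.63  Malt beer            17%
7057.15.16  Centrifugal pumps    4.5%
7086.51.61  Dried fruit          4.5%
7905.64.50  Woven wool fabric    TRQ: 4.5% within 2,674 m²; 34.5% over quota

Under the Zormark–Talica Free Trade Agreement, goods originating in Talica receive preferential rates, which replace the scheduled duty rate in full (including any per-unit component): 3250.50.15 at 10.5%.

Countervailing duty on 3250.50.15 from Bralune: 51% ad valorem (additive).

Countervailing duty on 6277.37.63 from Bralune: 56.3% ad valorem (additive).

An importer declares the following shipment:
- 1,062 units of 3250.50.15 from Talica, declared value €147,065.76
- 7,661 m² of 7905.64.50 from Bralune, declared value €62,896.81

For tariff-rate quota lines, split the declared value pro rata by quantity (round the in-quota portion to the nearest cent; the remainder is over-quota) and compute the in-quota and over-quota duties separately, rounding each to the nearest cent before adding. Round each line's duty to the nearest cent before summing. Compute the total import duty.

Line 1 (3250.50.15, Talica, 1,062 units, €147,065.76):
Base rate for 3250.50.15 is 18.5%.
Origin Talica qualifies under the Zormark–Talica agreement and 3250.50.15 is covered: preferential rate 10.5% applies instead.
The additional-duty order on 3250.50.15 targets Bralune, not Talica; it does not apply.
Duty = €147,065.76 × 10.5% = €15,441.90.
Line 2 (7905.64.50, Bralune, 7,661 m², €62,896.81):
Code 7905.64.50 is under a tariff-rate quota (threshold 2,674 m²). In-quota: 2,674 m² at 4.5%; over-quota: 4,987 m² at 34.5%.
Pro-rata value split: in-quota = €62,896.81 × 2,674/7,661 = €21,953.54; over-quota = €62,896.81 − €21,953.54 = €40,943.27.
In-quota duty = €21,953.54 × 4.5% = €987.91. Over-quota duty = €40,943.27 × 34.5% = €14,125.43.
Line duty = €987.91 + €14,125.43 = €15,113.34.
Total = €15,441.90 + €15,113.34 = €30,555.24.

€30,555.24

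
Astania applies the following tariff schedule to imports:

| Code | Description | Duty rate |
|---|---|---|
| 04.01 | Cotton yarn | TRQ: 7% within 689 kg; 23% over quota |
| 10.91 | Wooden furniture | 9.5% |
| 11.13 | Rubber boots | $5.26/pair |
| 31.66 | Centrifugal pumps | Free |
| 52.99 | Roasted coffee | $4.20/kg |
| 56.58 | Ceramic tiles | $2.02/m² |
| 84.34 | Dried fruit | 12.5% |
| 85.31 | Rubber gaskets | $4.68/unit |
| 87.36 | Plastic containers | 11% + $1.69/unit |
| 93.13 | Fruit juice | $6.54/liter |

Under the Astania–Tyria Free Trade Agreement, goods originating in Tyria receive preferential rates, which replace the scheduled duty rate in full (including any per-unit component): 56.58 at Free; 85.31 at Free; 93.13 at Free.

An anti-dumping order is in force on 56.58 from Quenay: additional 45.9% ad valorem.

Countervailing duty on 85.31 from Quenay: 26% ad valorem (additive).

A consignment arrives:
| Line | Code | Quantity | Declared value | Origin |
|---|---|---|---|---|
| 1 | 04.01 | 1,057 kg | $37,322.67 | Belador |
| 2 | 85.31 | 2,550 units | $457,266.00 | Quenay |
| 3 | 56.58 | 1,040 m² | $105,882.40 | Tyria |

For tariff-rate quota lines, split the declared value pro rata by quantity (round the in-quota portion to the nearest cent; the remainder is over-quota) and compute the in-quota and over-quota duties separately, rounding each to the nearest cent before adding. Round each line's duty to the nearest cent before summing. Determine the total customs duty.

Line 1 (04.01, Belador, 1,057 kg, $37,322.67):
Code 04.01 is under a tariff-rate quota (threshold 689 kg). In-quota: 689 kg at 7%; over-quota: 368 kg at 23%.
Pro-rata value split: in-quota = $37,322.67 × 689/1,057 = $24,328.59; over-quota = $37,322.67 − $24,328.59 = $12,994.08.
In-quota duty = $24,328.59 × 7% = $1,703.00. Over-quota duty = $12,994.08 × 23% = $2,988.64.
Line duty = $1,703.00 + $2,988.64 = $4,691.64.
Line 2 (85.31, Quenay, 2,550 units, $457,266.00):
Base rate for 85.31 is $4.68/unit.
85.31 has an FTA preferential rate, but origin Quenay is not Tyria; base rate stands.
Additional duty on 85.31 from Quenay: +26% ad valorem. Applied ad valorem rate = 26%.
Duty = $457,266.00 × 26% + 2,550 × $4.68 = $130,823.16.
Line 3 (56.58, Tyria, 1,040 m², $105,882.40):
Base rate for 56.58 is $2.02/m².
Origin Tyria qualifies under the Astania–Tyria agreement and 56.58 is covered: preferential rate Free applies instead.
The additional-duty order on 56.58 targets Quenay, not Tyria; it does not apply.
Duty = $105,882.40 × 0% = $0.00.
Total = $4,691.64 + $130,823.16 + $0.00 = $135,514.80.

$135,514.80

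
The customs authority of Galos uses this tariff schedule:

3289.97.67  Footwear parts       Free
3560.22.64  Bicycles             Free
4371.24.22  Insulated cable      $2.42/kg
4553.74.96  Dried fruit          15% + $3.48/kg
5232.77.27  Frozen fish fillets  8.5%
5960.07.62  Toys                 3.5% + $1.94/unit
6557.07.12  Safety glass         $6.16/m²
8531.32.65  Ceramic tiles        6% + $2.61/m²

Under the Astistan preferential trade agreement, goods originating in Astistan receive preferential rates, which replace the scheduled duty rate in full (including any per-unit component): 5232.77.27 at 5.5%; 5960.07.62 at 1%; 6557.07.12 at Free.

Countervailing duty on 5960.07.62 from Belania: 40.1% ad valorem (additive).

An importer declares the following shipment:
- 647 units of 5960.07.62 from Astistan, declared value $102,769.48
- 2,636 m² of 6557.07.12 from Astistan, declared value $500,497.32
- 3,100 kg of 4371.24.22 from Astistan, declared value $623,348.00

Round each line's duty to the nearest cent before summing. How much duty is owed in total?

$8,529.69

Line 1 (5960.07.62, Astistan, 647 units, $102,769.48):
Base rate for 5960.07.62 is 3.5% + $1.94/unit.
Origin Astistan qualifies under the Galos–Astistan agreement and 5960.07.62 is covered: preferential rate 1% applies instead.
The additional-duty order on 5960.07.62 targets Belania, not Astistan; it does not apply.
Duty = $102,769.48 × 1% = $1,027.69.
Line 2 (6557.07.12, Astistan, 2,636 m², $500,497.32):
Base rate for 6557.07.12 is $6.16/m².
Origin Astistan qualifies under the Galos–Astistan agreement and 6557.07.12 is covered: preferential rate Free applies instead.
Duty = $500,497.32 × 0% = $0.00.
Line 3 (4371.24.22, Astistan, 3,100 kg, $623,348.00):
Base rate for 4371.24.22 is $2.42/kg.
Origin Astistan is the FTA partner but 4371.24.22 is not on the preference list; base rate stands.
Duty = 3,100 × $2.42 = $7,502.00.
Total = $1,027.69 + $0.00 + $7,502.00 = $8,529.69.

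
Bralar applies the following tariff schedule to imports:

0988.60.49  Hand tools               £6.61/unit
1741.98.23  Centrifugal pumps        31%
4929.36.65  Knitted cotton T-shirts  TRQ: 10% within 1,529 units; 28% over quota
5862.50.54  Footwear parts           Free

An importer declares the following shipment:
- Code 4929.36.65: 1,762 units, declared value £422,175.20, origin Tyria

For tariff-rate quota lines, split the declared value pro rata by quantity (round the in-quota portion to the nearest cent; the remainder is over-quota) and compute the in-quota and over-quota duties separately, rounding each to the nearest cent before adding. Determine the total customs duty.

Line 1 (4929.36.65, Tyria, 1,762 units, £422,175.20):
Code 4929.36.65 is under a tariff-rate quota (threshold 1,529 units). In-quota: 1,529 units at 10%; over-quota: 233 units at 28%.
Pro-rata value split: in-quota = £422,175.20 × 1,529/1,762 = £366,348.40; over-quota = £422,175.20 − £366,348.40 = £55,826.80.
In-quota duty = £366,348.40 × 10% = £36,634.84. Over-quota duty = £55,826.80 × 28% = £15,631.50.
Line duty = £36,634.84 + £15,631.50 = £52,266.34.

£52,266.34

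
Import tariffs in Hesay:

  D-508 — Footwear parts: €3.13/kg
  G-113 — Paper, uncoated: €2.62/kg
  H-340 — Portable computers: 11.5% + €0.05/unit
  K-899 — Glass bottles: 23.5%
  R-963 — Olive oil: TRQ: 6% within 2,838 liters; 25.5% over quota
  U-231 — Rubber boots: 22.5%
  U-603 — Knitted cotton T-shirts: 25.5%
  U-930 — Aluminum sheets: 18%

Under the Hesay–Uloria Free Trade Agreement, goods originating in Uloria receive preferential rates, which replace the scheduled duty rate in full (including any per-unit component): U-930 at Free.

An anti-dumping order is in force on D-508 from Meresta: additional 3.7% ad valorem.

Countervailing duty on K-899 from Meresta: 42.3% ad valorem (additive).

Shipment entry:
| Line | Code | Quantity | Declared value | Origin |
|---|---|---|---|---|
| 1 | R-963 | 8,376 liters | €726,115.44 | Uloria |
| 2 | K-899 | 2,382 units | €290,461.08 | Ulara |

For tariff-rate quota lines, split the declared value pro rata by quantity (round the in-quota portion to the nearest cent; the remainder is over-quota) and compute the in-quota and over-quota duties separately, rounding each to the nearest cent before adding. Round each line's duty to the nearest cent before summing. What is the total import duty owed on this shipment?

Line 1 (R-963, Uloria, 8,376 liters, €726,115.44):
Code R-963 is under a tariff-rate quota (threshold 2,838 liters). In-quota: 2,838 liters at 6%; over-quota: 5,538 liters at 25.5%.
Pro-rata value split: in-quota = €726,115.44 × 2,838/8,376 = €246,026.22; over-quota = €726,115.44 − €246,026.22 = €480,089.22.
In-quota duty = €246,026.22 × 6% = €14,761.57. Over-quota duty = €480,089.22 × 25.5% = €122,422.75.
Line duty = €14,761.57 + €122,422.75 = €137,184.32.
Line 2 (K-899, Ulara, 2,382 units, €290,461.08):
Base rate for K-899 is 23.5%.
The additional-duty order on K-899 targets Meresta, not Ulara; it does not apply.
Duty = €290,461.08 × 23.5% = €68,258.35.
Total = €137,184.32 + €68,258.35 = €205,442.67.

€205,442.67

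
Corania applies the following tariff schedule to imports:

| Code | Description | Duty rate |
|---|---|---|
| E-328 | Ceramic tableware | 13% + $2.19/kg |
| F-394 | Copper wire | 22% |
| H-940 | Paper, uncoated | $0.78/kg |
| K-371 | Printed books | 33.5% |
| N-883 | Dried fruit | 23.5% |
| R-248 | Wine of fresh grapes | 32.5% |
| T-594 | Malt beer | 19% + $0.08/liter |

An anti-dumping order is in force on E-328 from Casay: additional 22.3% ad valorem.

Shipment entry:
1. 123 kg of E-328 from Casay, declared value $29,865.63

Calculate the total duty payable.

$10,811.94

Line 1 (E-328, Casay, 123 kg, $29,865.63):
Base rate for E-328 is 13% + $2.19/kg.
Additional duty on E-328 from Casay: +22.3%. Applied ad valorem rate: 13% + 22.3% = 35.3%.
Duty = $29,865.63 × 35.3% + 123 × $2.19 = $10,811.94.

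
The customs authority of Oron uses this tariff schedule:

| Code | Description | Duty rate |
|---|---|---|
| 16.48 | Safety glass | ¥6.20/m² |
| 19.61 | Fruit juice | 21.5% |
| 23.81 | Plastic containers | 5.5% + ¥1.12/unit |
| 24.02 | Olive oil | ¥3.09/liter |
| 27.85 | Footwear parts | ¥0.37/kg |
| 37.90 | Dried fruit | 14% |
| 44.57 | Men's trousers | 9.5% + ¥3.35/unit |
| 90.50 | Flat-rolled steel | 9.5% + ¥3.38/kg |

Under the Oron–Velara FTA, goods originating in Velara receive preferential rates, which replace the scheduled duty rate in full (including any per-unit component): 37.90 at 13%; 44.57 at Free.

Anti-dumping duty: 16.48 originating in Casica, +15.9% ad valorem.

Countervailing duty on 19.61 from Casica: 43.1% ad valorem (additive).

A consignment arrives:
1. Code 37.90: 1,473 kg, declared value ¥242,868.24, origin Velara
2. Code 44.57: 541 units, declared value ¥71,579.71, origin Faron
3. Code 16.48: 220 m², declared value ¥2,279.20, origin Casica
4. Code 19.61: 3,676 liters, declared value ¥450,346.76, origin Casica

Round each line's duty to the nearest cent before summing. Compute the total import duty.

¥332,835.69

Line 1 (37.90, Velara, 1,473 kg, ¥242,868.24):
Base rate for 37.90 is 14%.
Origin Velara qualifies under the Oron–Velara agreement and 37.90 is covered: preferential rate 13% applies instead.
Duty = ¥242,868.24 × 13% = ¥31,572.87.
Line 2 (44.57, Faron, 541 units, ¥71,579.71):
Base rate for 44.57 is 9.5% + ¥3.35/unit.
44.57 has an FTA preferential rate, but origin Faron is not Velara; base rate stands.
Duty = ¥71,579.71 × 9.5% + 541 × ¥3.35 = ¥8,612.42.
Line 3 (16.48, Casica, 220 m², ¥2,279.20):
Base rate for 16.48 is ¥6.20/m².
Additional duty on 16.48 from Casica: +15.9% ad valorem. Applied ad valorem rate = 15.9%.
Duty = ¥2,279.20 × 15.9% + 220 × ¥6.20 = ¥1,726.39.
Line 4 (19.61, Casica, 3,676 liters, ¥450,346.76):
Base rate for 19.61 is 21.5%.
Additional duty on 19.61 from Casica: +43.1%. Applied ad valorem rate: 21.5% + 43.1% = 64.6%.
Duty = ¥450,346.76 × 64.6% = ¥290,924.01.
Total = ¥31,572.87 + ¥8,612.42 + ¥1,726.39 + ¥290,924.01 = ¥332,835.69.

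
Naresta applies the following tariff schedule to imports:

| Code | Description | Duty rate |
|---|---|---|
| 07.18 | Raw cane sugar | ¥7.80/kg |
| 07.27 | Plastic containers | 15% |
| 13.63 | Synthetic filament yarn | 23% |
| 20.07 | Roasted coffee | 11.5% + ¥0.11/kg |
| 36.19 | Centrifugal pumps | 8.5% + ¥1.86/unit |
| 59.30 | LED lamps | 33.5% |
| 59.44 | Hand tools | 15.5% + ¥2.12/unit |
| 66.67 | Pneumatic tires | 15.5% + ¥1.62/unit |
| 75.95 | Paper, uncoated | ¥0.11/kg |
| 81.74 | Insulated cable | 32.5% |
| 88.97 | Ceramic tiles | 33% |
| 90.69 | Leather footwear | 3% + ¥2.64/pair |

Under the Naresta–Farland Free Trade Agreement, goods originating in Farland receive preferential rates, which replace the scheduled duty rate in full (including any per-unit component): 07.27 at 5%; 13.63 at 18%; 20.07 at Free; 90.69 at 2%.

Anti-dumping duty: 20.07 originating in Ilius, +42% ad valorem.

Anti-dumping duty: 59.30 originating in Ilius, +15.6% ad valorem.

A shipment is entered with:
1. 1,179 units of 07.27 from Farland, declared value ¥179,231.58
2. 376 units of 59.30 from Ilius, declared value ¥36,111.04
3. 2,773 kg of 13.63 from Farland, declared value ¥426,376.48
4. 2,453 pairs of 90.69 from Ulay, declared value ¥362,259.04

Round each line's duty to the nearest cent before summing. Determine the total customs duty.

Line 1 (07.27, Farland, 1,179 units, ¥179,231.58):
Base rate for 07.27 is 15%.
Origin Farland qualifies under the Naresta–Farland agreement and 07.27 is covered: preferential rate 5% applies instead.
Duty = ¥179,231.58 × 5% = ¥8,961.58.
Line 2 (59.30, Ilius, 376 units, ¥36,111.04):
Base rate for 59.30 is 33.5%.
Additional duty on 59.30 from Ilius: +15.6%. Applied ad valorem rate: 33.5% + 15.6% = 49.1%.
Duty = ¥36,111.04 × 49.1% = ¥17,730.52.
Line 3 (13.63, Farland, 2,773 kg, ¥426,376.48):
Base rate for 13.63 is 23%.
Origin Farland qualifies under the Naresta–Farland agreement and 13.63 is covered: preferential rate 18% applies instead.
Duty = ¥426,376.48 × 18% = ¥76,747.77.
Line 4 (90.69, Ulay, 2,453 pairs, ¥362,259.04):
Base rate for 90.69 is 3% + ¥2.64/pair.
90.69 has an FTA preferential rate, but origin Ulay is not Farland; base rate stands.
Duty = ¥362,259.04 × 3% + 2,453 × ¥2.64 = ¥17,343.69.
Total = ¥8,961.58 + ¥17,730.52 + ¥76,747.77 + ¥17,343.69 = ¥120,783.56.

¥120,783.56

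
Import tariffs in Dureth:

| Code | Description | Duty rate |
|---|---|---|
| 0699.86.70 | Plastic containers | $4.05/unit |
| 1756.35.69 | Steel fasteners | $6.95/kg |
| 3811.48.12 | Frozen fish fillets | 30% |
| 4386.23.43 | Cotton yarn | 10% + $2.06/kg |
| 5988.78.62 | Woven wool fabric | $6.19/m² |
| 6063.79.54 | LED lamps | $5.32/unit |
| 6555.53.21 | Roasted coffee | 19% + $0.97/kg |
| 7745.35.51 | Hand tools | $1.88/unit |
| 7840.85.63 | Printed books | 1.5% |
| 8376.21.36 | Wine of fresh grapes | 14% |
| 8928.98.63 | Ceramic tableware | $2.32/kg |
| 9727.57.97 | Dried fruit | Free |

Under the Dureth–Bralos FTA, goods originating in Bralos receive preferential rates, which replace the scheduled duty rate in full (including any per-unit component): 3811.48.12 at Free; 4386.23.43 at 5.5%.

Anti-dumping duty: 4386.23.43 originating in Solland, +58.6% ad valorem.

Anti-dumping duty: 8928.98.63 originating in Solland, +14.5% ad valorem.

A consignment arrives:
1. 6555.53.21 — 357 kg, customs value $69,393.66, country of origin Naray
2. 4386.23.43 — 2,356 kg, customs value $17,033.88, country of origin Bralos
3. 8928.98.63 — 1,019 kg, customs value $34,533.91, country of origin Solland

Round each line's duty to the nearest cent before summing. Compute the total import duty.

Line 1 (6555.53.21, Naray, 357 kg, $69,393.66):
Base rate for 6555.53.21 is 19% + $0.97/kg.
Duty = $69,393.66 × 19% + 357 × $0.97 = $13,531.09.
Line 2 (4386.23.43, Bralos, 2,356 kg, $17,033.88):
Base rate for 4386.23.43 is 10% + $2.06/kg.
Origin Bralos qualifies under the Dureth–Bralos agreement and 4386.23.43 is covered: preferential rate 5.5% applies instead.
The additional-duty order on 4386.23.43 targets Solland, not Bralos; it does not apply.
Duty = $17,033.88 × 5.5% = $936.86.
Line 3 (8928.98.63, Solland, 1,019 kg, $34,533.91):
Base rate for 8928.98.63 is $2.32/kg.
Additional duty on 8928.98.63 from Solland: +14.5% ad valorem. Applied ad valorem rate = 14.5%.
Duty = $34,533.91 × 14.5% + 1,019 × $2.32 = $7,371.50.
Total = $13,531.09 + $936.86 + $7,371.50 = $21,839.45.

$21,839.45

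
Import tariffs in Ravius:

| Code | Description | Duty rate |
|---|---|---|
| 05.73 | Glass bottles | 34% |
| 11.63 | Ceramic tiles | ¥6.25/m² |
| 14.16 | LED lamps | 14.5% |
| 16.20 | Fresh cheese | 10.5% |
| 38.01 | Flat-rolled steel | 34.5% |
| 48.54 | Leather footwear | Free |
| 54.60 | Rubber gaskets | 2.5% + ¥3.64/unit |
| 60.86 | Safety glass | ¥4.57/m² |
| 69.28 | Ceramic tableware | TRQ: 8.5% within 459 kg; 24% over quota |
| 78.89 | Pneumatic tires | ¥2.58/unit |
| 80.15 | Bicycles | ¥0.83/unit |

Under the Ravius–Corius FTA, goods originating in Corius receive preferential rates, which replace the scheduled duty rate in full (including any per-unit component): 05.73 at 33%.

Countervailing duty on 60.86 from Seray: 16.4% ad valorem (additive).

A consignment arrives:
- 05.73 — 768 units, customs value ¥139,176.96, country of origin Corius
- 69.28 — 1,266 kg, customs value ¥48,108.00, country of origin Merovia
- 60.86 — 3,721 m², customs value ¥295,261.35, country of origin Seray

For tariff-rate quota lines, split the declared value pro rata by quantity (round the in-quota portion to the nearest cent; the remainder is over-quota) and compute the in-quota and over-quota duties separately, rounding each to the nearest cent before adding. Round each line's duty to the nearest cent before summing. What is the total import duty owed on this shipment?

Line 1 (05.73, Corius, 768 units, ¥139,176.96):
Base rate for 05.73 is 34%.
Origin Corius qualifies under the Ravius–Corius agreement and 05.73 is covered: preferential rate 33% applies instead.
Duty = ¥139,176.96 × 33% = ¥45,928.40.
Line 2 (69.28, Merovia, 1,266 kg, ¥48,108.00):
Code 69.28 is under a tariff-rate quota (threshold 459 kg). In-quota: 459 kg at 8.5%; over-quota: 807 kg at 24%.
Pro-rata value split: in-quota = ¥48,108.00 × 459/1,266 = ¥17,442.00; over-quota = ¥48,108.00 − ¥17,442.00 = ¥30,666.00.
In-quota duty = ¥17,442.00 × 8.5% = ¥1,482.57. Over-quota duty = ¥30,666.00 × 24% = ¥7,359.84.
Line duty = ¥1,482.57 + ¥7,359.84 = ¥8,842.41.
Line 3 (60.86, Seray, 3,721 m², ¥295,261.35):
Base rate for 60.86 is ¥4.57/m².
Additional duty on 60.86 from Seray: +16.4% ad valorem. Applied ad valorem rate = 16.4%.
Duty = ¥295,261.35 × 16.4% + 3,721 × ¥4.57 = ¥65,427.83.
Total = ¥45,928.40 + ¥8,842.41 + ¥65,427.83 = ¥120,198.64.

¥120,198.64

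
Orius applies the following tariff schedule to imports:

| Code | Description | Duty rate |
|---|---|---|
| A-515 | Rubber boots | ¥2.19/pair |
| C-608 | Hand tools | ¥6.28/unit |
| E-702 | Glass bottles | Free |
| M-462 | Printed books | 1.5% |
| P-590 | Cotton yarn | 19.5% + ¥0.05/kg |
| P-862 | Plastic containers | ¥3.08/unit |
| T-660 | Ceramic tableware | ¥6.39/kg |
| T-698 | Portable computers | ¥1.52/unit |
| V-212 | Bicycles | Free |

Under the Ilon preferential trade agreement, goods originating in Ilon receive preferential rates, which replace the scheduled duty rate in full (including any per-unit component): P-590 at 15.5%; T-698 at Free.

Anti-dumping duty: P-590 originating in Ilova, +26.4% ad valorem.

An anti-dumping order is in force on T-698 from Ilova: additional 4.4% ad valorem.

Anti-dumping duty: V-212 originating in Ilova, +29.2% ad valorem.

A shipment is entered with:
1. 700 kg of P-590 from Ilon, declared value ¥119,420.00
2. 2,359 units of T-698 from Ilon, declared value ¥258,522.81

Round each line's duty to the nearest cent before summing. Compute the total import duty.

Line 1 (P-590, Ilon, 700 kg, ¥119,420.00):
Base rate for P-590 is 19.5% + ¥0.05/kg.
Origin Ilon qualifies under the Orius–Ilon agreement and P-590 is covered: preferential rate 15.5% applies instead.
The additional-duty order on P-590 targets Ilova, not Ilon; it does not apply.
Duty = ¥119,420.00 × 15.5% = ¥18,510.10.
Line 2 (T-698, Ilon, 2,359 units, ¥258,522.81):
Base rate for T-698 is ¥1.52/unit.
Origin Ilon qualifies under the Orius–Ilon agreement and T-698 is covered: preferential rate Free applies instead.
The additional-duty order on T-698 targets Ilova, not Ilon; it does not apply.
Duty = ¥258,522.81 × 0% = ¥0.00.
Total = ¥18,510.10 + ¥0.00 = ¥18,510.10.

¥18,510.10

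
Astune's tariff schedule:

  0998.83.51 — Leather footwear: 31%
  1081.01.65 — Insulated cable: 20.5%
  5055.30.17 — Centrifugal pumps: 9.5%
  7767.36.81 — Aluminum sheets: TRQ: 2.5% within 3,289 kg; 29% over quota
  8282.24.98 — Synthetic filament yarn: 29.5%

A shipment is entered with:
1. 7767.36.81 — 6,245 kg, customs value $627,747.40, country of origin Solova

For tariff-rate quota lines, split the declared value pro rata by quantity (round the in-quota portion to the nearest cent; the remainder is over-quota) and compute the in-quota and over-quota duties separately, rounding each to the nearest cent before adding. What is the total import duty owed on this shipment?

$94,435.02

Line 1 (7767.36.81, Solova, 6,245 kg, $627,747.40):
Code 7767.36.81 is under a tariff-rate quota (threshold 3,289 kg). In-quota: 3,289 kg at 2.5%; over-quota: 2,956 kg at 29%.
Pro-rata value split: in-quota = $627,747.40 × 3,289/6,245 = $330,610.28; over-quota = $627,747.40 − $330,610.28 = $297,137.12.
In-quota duty = $330,610.28 × 2.5% = $8,265.26. Over-quota duty = $297,137.12 × 29% = $86,169.76.
Line duty = $8,265.26 + $86,169.76 = $94,435.02.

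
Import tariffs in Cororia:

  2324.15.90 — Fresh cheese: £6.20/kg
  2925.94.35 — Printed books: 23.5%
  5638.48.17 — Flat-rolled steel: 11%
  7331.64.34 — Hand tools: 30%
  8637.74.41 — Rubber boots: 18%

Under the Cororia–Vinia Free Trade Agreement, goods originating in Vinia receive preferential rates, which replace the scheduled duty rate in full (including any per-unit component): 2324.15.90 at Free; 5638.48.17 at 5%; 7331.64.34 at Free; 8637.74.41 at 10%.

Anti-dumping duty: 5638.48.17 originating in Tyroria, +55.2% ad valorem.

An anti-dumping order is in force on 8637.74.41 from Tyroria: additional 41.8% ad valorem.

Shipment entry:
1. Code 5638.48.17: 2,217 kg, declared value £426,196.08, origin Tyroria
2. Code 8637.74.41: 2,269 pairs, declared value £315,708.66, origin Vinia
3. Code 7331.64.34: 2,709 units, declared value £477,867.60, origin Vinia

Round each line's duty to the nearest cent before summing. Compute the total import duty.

Line 1 (5638.48.17, Tyroria, 2,217 kg, £426,196.08):
Base rate for 5638.48.17 is 11%.
5638.48.17 has an FTA preferential rate, but origin Tyroria is not Vinia; base rate stands.
Additional duty on 5638.48.17 from Tyroria: +55.2%. Applied ad valorem rate: 11% + 55.2% = 66.2%.
Duty = £426,196.08 × 66.2% = £282,141.80.
Line 2 (8637.74.41, Vinia, 2,269 pairs, £315,708.66):
Base rate for 8637.74.41 is 18%.
Origin Vinia qualifies under the Cororia–Vinia agreement and 8637.74.41 is covered: preferential rate 10% applies instead.
The additional-duty order on 8637.74.41 targets Tyroria, not Vinia; it does not apply.
Duty = £315,708.66 × 10% = £31,570.87.
Line 3 (7331.64.34, Vinia, 2,709 units, £477,867.60):
Base rate for 7331.64.34 is 30%.
Origin Vinia qualifies under the Cororia–Vinia agreement and 7331.64.34 is covered: preferential rate Free applies instead.
Duty = £477,867.60 × 0% = £0.00.
Total = £282,141.80 + £31,570.87 + £0.00 = £313,712.67.

£313,712.67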